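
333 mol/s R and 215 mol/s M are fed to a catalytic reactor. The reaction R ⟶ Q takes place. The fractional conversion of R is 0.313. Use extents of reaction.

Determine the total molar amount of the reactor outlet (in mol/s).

548 mol/s

R reacted = 0.313 × 333 = 104.2 mol/s; ν_R = −1, so ξ = 104.2/1 = 104.2 mol/s.
Outlet amounts (n = n₀ + ν ξ):
  R: 333 − 1(104.2) = 228.8
  Q: 0 + 1(104.2) = 104.2
  M: 215 (inert)
Total out = 228.8 + 104.2 + 215 = 548 mol/s.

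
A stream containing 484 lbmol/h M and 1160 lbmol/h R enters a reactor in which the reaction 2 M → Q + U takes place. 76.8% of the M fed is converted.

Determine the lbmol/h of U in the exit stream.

186 lbmol/h

M reacted = 0.768 × 484 = 371.7 lbmol/h; ν_M = −2, so ξ = 371.7/2 = 185.9 lbmol/h.
Outlet amounts (n = n₀ + ν ξ):
  M: 484 − 2(185.9) = 112.3
  Q: 0 + 1(185.9) = 185.9
  U: 0 + 1(185.9) = 185.9
  R: 1160 (inert)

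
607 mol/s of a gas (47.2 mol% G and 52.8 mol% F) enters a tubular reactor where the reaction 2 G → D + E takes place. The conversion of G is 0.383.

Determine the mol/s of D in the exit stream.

54.9 mol/s

G reacted = 0.383 × 286.5 = 109.7 mol/s; ν_G = −2, so ξ = 109.7/2 = 54.87 mol/s.
Outlet amounts (n = n₀ + ν ξ):
  G: 286.5 − 2(54.87) = 176.8
  D: 0 + 1(54.87) = 54.87
  E: 0 + 1(54.87) = 54.87
  F: 320.5 (inert)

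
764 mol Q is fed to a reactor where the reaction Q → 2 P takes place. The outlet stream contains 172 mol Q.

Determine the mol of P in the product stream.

1180 mol

For Q: n = n₀ − 1ξ → 172 = 764 − 1ξ, giving ξ = 592 mol.
Outlet amounts (n = n₀ + ν ξ):
  Q: 764 − 1(592) = 172
  P: 0 + 2(592) = 1184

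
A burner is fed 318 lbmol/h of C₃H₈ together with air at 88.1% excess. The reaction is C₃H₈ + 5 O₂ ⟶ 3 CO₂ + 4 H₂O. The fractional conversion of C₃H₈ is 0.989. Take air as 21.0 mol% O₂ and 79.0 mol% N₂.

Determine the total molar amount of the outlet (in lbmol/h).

14900 lbmol/h

Stoichiometric O₂ = 5 × 318 = 1590 lbmol/h; O₂ fed = 1590 × 1.881 = 2991 lbmol/h.
N₂ fed = 2991 × 79/21 = 11250 lbmol/h.
Fuel reacted = 0.989 × 318 → ξ = 314.5 lbmol/h.
Outlet (n = n₀ + ν ξ):
  C₃H₈: 318 − 1(314.5) = 3.498
  O₂: 2991 − 5(314.5) = 1418
  N₂: 11250 (inert)
  CO₂: 0 + 3(314.5) = 943.5
  H₂O: 0 + 4(314.5) = 1258
Total out = 3.498 + 1418 + 11250 + 943.5 + 1258 = 14870 lbmol/h.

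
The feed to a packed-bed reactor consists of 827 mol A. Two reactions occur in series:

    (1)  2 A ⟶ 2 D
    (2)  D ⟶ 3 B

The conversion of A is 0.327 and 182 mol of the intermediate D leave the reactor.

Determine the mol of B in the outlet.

265 mol

Conversion of A: A consumed = 2ξ₁ = 0.327 × 827 → ξ₁ = 135.2 mol.
D balance: n_D = 0 + 2ξ₁ − 1ξ₂ = 182 → ξ₂ = (2·135.2 − 182)/1 = 88.43 mol.
Outlet amounts (n = n₀ + Σ ν·ξ):
  A: 827 − 2(135.2) = 556.6
  D: 0 + 2(135.2) − 1(88.43) = 182
  B: 0 + 3(88.43) = 265.3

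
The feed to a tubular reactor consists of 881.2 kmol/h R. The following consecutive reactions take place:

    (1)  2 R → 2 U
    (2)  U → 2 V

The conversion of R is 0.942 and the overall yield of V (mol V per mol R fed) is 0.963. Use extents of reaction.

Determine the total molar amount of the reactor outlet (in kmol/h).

Conversion of R: R consumed = 2ξ₁ = 0.942 × 881.2 → ξ₁ = 415 kmol/h.
Yield of V: 2ξ₂ / 881.2 = 0.963 → ξ₂ = 424.3 kmol/h.
Outlet amounts (n = n₀ + Σ ν·ξ):
  R: 881.2 − 2(415) = 51.11
  U: 0 + 2(415) − 1(424.3) = 405.8
  V: 0 + 2(424.3) = 848.6
Total out = 51.11 + 405.8 + 848.6 = 1305 kmol/h.

1310 kmol/h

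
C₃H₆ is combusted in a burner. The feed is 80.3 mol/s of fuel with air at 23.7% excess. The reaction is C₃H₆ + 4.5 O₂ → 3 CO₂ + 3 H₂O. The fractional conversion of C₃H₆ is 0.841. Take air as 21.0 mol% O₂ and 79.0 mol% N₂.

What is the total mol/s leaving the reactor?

2240 mol/s

Stoichiometric O₂ = 4.5 × 80.3 = 361.3 mol/s; O₂ fed = 361.3 × 1.237 = 447 mol/s.
N₂ fed = 447 × 79/21 = 1682 mol/s.
Fuel reacted = 0.841 × 80.3 → ξ = 67.53 mol/s.
Outlet (n = n₀ + ν ξ):
  C₃H₆: 80.3 − 1(67.53) = 12.77
  O₂: 447 − 4.5(67.53) = 143.1
  N₂: 1682 (inert)
  CO₂: 0 + 3(67.53) = 202.6
  H₂O: 0 + 3(67.53) = 202.6
Total out = 12.77 + 143.1 + 1682 + 202.6 + 202.6 = 2243 mol/s.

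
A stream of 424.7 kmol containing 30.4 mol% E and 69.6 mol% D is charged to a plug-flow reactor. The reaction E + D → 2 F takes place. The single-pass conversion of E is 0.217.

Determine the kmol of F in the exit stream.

56 kmol

E reacted = 0.217 × 129.1 = 28.02 kmol; ν_E = −1, so ξ = 28.02/1 = 28.02 kmol.
Outlet amounts (n = n₀ + ν ξ):
  E: 129.1 − 1(28.02) = 101.1
  D: 295.6 − 1(28.02) = 267.6
  F: 0 + 2(28.02) = 56.03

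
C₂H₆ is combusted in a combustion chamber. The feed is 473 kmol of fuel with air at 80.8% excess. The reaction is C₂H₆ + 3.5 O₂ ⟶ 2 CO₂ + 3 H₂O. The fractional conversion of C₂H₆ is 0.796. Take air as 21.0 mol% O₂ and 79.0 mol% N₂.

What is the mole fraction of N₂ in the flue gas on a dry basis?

Stoichiometric O₂ = 3.5 × 473 = 1656 kmol; O₂ fed = 1656 × 1.808 = 2993 kmol.
N₂ fed = 2993 × 79/21 = 11260 kmol.
Fuel reacted = 0.796 × 473 → ξ = 376.5 kmol.
Outlet (n = n₀ + ν ξ):
  C₂H₆: 473 − 1(376.5) = 96.49
  O₂: 2993 − 3.5(376.5) = 1675
  N₂: 11260 (inert)
  CO₂: 0 + 2(376.5) = 753
  H₂O: 0 + 3(376.5) = 1130
Dry total = 13780 kmol; y_N₂ (dry) = 11260 / 13780 = 0.8168.

0.817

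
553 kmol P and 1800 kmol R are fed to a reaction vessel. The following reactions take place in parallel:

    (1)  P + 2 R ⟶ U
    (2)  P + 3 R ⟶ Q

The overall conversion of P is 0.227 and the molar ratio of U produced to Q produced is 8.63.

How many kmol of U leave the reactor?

112 kmol

Conversion of P: P consumed = 0.227 × 553 = 125.5 kmol = 1ξ₁ + 1ξ₂.
Selectivity: 1ξ₁ / (1ξ₂) = 8.63 → ξ₁ = 8.63 ξ₂.
Substitute: (1·8.63 + 1) ξ₂ = 125.5 → ξ₂ = 13.04 kmol, ξ₁ = 112.5 kmol.
Outlet amounts (n = n₀ + Σ ν·ξ):
  P: 553 − 1(112.5) − 1(13.04) = 427.5
  R: 1800 − 2(112.5) − 3(13.04) = 1536
  U: 0 + 1(112.5) = 112.5
  Q: 0 + 1(13.04) = 13.04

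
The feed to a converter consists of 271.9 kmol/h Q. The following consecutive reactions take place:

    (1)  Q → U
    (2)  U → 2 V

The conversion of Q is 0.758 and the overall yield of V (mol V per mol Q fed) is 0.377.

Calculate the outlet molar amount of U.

Conversion of Q: Q consumed = 1ξ₁ = 0.758 × 271.9 → ξ₁ = 206.1 kmol/h.
Yield of V: 2ξ₂ / 271.9 = 0.377 → ξ₂ = 51.25 kmol/h.
Outlet amounts (n = n₀ + Σ ν·ξ):
  Q: 271.9 − 1(206.1) = 65.8
  U: 0 + 1(206.1) − 1(51.25) = 154.8
  V: 0 + 2(51.25) = 102.5

155 kmol/h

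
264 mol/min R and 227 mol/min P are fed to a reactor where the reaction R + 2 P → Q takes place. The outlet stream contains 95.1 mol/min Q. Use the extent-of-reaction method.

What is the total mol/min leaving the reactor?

301 mol/min

For Q: n = n₀ + 1ξ → 95.1 = 0 + 1ξ, giving ξ = 95.1 mol/min.
Outlet amounts (n = n₀ + ν ξ):
  R: 264 − 1(95.1) = 168.9
  P: 227 − 2(95.1) = 36.8
  Q: 0 + 1(95.1) = 95.1
Total out = 168.9 + 36.8 + 95.1 = 300.8 mol/min.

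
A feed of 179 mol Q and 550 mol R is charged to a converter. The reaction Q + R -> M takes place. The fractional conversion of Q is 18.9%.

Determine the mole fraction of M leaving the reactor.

0.0487

Q reacted = 0.189 × 179 = 33.83 mol; ν_Q = −1, so ξ = 33.83/1 = 33.83 mol.
Outlet amounts (n = n₀ + ν ξ):
  Q: 179 − 1(33.83) = 145.2
  R: 550 − 1(33.83) = 516.2
  M: 0 + 1(33.83) = 33.83
Total out = 695.2 mol; y_M = 33.83 / 695.2 = 0.04867.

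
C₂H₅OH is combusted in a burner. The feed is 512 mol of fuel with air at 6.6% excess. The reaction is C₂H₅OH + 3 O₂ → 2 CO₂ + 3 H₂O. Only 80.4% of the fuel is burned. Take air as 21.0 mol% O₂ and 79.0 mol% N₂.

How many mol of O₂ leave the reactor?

402 mol

Stoichiometric O₂ = 3 × 512 = 1536 mol; O₂ fed = 1536 × 1.066 = 1637 mol.
N₂ fed = 1637 × 79/21 = 6160 mol.
Fuel reacted = 0.804 × 512 → ξ = 411.6 mol.
Outlet (n = n₀ + ν ξ):
  C₂H₅OH: 512 − 1(411.6) = 100.4
  O₂: 1637 − 3(411.6) = 402.4
  N₂: 6160 (inert)
  CO₂: 0 + 2(411.6) = 823.3
  H₂O: 0 + 3(411.6) = 1235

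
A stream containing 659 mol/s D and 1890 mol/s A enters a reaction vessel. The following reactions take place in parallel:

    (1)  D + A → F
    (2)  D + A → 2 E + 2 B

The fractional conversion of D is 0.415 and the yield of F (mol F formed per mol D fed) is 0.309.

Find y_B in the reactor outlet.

Yield of F: 1ξ₁ / 659 = 0.309 → ξ₁ = 203.6 mol/s.
Conversion of D: 1ξ₁ + 1ξ₂ = 0.415 × 659 = 273.5 → ξ₂ = 69.85 mol/s.
Outlet amounts (n = n₀ + Σ ν·ξ):
  D: 659 − 1(203.6) − 1(69.85) = 385.5
  A: 1890 − 1(203.6) − 1(69.85) = 1617
  F: 0 + 1(203.6) = 203.6
  E: 0 + 2(69.85) = 139.7
  B: 0 + 2(69.85) = 139.7
Total out = 2485 mol/s; y_B = 139.7 / 2485 = 0.05622.

0.0562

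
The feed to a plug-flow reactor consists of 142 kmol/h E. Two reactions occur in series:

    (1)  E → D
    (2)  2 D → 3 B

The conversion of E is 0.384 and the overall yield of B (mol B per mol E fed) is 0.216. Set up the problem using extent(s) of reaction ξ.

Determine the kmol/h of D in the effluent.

Conversion of E: E consumed = 1ξ₁ = 0.384 × 142 → ξ₁ = 54.53 kmol/h.
Yield of B: 3ξ₂ / 142 = 0.216 → ξ₂ = 10.22 kmol/h.
Outlet amounts (n = n₀ + Σ ν·ξ):
  E: 142 − 1(54.53) = 87.47
  D: 0 + 1(54.53) − 2(10.22) = 34.08
  B: 0 + 3(10.22) = 30.67

34.1 kmol/h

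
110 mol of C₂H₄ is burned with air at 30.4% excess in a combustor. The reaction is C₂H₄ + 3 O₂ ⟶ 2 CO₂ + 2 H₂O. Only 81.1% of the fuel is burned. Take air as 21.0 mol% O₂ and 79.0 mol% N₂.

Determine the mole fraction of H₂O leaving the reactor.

0.0826

Stoichiometric O₂ = 3 × 110 = 330 mol; O₂ fed = 330 × 1.304 = 430.3 mol.
N₂ fed = 430.3 × 79/21 = 1619 mol.
Fuel reacted = 0.811 × 110 → ξ = 89.21 mol.
Outlet (n = n₀ + ν ξ):
  C₂H₄: 110 − 1(89.21) = 20.79
  O₂: 430.3 − 3(89.21) = 162.7
  N₂: 1619 (inert)
  CO₂: 0 + 2(89.21) = 178.4
  H₂O: 0 + 2(89.21) = 178.4
Total out = 2159 mol; y_H₂O = 178.4 / 2159 = 0.08263.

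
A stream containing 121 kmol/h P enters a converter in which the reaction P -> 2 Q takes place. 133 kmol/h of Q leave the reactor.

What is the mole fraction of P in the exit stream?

0.291

For Q: n = n₀ + 2ξ → 133 = 0 + 2ξ, giving ξ = 66.5 kmol/h.
Outlet amounts (n = n₀ + ν ξ):
  P: 121 − 1(66.5) = 54.5
  Q: 0 + 2(66.5) = 133
Total out = 187.5 kmol/h; y_P = 54.5 / 187.5 = 0.2907.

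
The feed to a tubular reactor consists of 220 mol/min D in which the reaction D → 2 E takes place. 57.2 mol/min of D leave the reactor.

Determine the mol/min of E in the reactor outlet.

326 mol/min

For D: n = n₀ − 1ξ → 57.2 = 220 − 1ξ, giving ξ = 162.8 mol/min.
Outlet amounts (n = n₀ + ν ξ):
  D: 220 − 1(162.8) = 57.2
  E: 0 + 2(162.8) = 325.6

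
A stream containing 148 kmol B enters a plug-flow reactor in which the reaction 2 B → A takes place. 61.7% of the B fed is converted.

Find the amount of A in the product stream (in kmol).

B reacted = 0.617 × 148 = 91.32 kmol; ν_B = −2, so ξ = 91.32/2 = 45.66 kmol.
Outlet amounts (n = n₀ + ν ξ):
  B: 148 − 2(45.66) = 56.68
  A: 0 + 1(45.66) = 45.66

45.7 kmol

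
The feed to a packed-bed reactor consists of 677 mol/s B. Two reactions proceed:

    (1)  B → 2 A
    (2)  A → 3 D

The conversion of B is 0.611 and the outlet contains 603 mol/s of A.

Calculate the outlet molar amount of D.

Conversion of B: B consumed = 1ξ₁ = 0.611 × 677 → ξ₁ = 413.6 mol/s.
A balance: n_A = 0 + 2ξ₁ − 1ξ₂ = 603 → ξ₂ = (2·413.6 − 603)/1 = 224.3 mol/s.
Outlet amounts (n = n₀ + Σ ν·ξ):
  B: 677 − 1(413.6) = 263.4
  A: 0 + 2(413.6) − 1(224.3) = 603
  D: 0 + 3(224.3) = 672.9

673 mol/s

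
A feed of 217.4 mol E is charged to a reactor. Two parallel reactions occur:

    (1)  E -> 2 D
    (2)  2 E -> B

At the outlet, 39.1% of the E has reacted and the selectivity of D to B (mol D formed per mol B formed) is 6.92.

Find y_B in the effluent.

Conversion of E: E consumed = 0.391 × 217.4 = 85 mol = 1ξ₁ + 2ξ₂.
Selectivity: 2ξ₁ / (1ξ₂) = 6.92 → ξ₁ = 3.46 ξ₂.
Substitute: (1·3.46 + 2) ξ₂ = 85 → ξ₂ = 15.57 mol, ξ₁ = 53.87 mol.
Outlet amounts (n = n₀ + Σ ν·ξ):
  E: 217.4 − 1(53.87) − 2(15.57) = 132.4
  D: 0 + 2(53.87) = 107.7
  B: 0 + 1(15.57) = 15.57
Total out = 255.7 mol; y_B = 15.57 / 255.7 = 0.06089.

0.0609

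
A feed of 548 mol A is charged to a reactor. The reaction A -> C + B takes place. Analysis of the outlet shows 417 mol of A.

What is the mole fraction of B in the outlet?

0.193

For A: n = n₀ − 1ξ → 417 = 548 − 1ξ, giving ξ = 131 mol.
Outlet amounts (n = n₀ + ν ξ):
  A: 548 − 1(131) = 417
  C: 0 + 1(131) = 131
  B: 0 + 1(131) = 131
Total out = 679 mol; y_B = 131 / 679 = 0.1929.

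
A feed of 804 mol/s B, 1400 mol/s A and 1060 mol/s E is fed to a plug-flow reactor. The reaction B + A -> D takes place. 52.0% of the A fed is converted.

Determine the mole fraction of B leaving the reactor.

A reacted = 0.52 × 1400 = 728 mol/s; ν_A = −1, so ξ = 728/1 = 728 mol/s.
Outlet amounts (n = n₀ + ν ξ):
  B: 804 − 1(728) = 76
  A: 1400 − 1(728) = 672
  D: 0 + 1(728) = 728
  E: 1060 (inert)
Total out = 2536 mol/s; y_B = 76 / 2536 = 0.02997.

0.03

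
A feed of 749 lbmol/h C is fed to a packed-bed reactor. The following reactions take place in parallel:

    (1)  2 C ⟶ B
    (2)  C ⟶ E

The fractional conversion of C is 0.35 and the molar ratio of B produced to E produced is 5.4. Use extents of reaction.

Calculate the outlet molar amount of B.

Conversion of C: C consumed = 0.35 × 749 = 262.1 lbmol/h = 2ξ₁ + 1ξ₂.
Selectivity: 1ξ₁ / (1ξ₂) = 5.4 → ξ₁ = 5.4 ξ₂.
Substitute: (2·5.4 + 1) ξ₂ = 262.1 → ξ₂ = 22.22 lbmol/h, ξ₁ = 120 lbmol/h.
Outlet amounts (n = n₀ + Σ ν·ξ):
  C: 749 − 2(120) − 1(22.22) = 486.9
  B: 0 + 1(120) = 120
  E: 0 + 1(22.22) = 22.22

120 lbmol/h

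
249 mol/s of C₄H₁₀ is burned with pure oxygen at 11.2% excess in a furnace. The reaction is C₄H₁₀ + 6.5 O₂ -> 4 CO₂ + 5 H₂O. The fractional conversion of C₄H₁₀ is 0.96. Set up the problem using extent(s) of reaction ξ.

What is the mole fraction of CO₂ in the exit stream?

0.397

Stoichiometric O₂ = 6.5 × 249 = 1618 mol/s; O₂ fed = 1618 × 1.112 = 1800 mol/s.
Fuel reacted = 0.96 × 249 → ξ = 239 mol/s.
Outlet (n = n₀ + ν ξ):
  C₄H₁₀: 249 − 1(239) = 9.96
  O₂: 1800 − 6.5(239) = 246
  CO₂: 0 + 4(239) = 956.2
  H₂O: 0 + 5(239) = 1195
Total out = 2407 mol/s; y_CO₂ = 956.2 / 2407 = 0.3972.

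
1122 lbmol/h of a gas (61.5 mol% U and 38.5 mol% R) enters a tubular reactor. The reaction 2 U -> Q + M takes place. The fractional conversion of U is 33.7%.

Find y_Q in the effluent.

0.104

U reacted = 0.337 × 690 = 232.5 lbmol/h; ν_U = −2, so ξ = 232.5/2 = 116.3 lbmol/h.
Outlet amounts (n = n₀ + ν ξ):
  U: 690 − 2(116.3) = 457.5
  Q: 0 + 1(116.3) = 116.3
  M: 0 + 1(116.3) = 116.3
  R: 432 (inert)
Total out = 1122 lbmol/h; y_Q = 116.3 / 1122 = 0.1036.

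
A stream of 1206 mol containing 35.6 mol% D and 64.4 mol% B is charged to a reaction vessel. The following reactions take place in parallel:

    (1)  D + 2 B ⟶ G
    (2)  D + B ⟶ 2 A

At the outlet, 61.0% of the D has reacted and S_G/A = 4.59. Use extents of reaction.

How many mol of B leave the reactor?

279 mol

Conversion of D: D consumed = 0.61 × 429.3 = 261.9 mol = 1ξ₁ + 1ξ₂.
Selectivity: 1ξ₁ / (2ξ₂) = 4.59 → ξ₁ = 9.18 ξ₂.
Substitute: (1·9.18 + 1) ξ₂ = 261.9 → ξ₂ = 25.73 mol, ξ₁ = 236.2 mol.
Outlet amounts (n = n₀ + Σ ν·ξ):
  D: 429.3 − 1(236.2) − 1(25.73) = 167.4
  B: 776.7 − 2(236.2) − 1(25.73) = 278.6
  G: 0 + 1(236.2) = 236.2
  A: 0 + 2(25.73) = 51.45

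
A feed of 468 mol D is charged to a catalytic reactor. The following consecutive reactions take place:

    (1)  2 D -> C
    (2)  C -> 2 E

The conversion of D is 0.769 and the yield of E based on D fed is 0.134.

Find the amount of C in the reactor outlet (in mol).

149 mol

Conversion of D: D consumed = 2ξ₁ = 0.769 × 468 → ξ₁ = 179.9 mol.
Yield of E: 2ξ₂ / 468 = 0.134 → ξ₂ = 31.36 mol.
Outlet amounts (n = n₀ + Σ ν·ξ):
  D: 468 − 2(179.9) = 108.1
  C: 0 + 1(179.9) − 1(31.36) = 148.6
  E: 0 + 2(31.36) = 62.71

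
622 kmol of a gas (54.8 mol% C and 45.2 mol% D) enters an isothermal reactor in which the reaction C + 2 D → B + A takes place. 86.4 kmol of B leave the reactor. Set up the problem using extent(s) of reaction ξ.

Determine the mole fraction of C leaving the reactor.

0.475

For B: n = n₀ + 1ξ → 86.4 = 0 + 1ξ, giving ξ = 86.4 kmol.
Outlet amounts (n = n₀ + ν ξ):
  C: 340.9 − 1(86.4) = 254.5
  D: 281.1 − 2(86.4) = 108.3
  B: 0 + 1(86.4) = 86.4
  A: 0 + 1(86.4) = 86.4
Total out = 535.6 kmol; y_C = 254.5 / 535.6 = 0.4751.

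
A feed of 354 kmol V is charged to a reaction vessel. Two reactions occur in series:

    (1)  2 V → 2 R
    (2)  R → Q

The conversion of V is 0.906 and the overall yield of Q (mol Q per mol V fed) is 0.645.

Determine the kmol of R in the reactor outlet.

Conversion of V: V consumed = 2ξ₁ = 0.906 × 354 → ξ₁ = 160.4 kmol.
Yield of Q: 1ξ₂ / 354 = 0.645 → ξ₂ = 228.3 kmol.
Outlet amounts (n = n₀ + Σ ν·ξ):
  V: 354 − 2(160.4) = 33.28
  R: 0 + 2(160.4) − 1(228.3) = 92.39
  Q: 0 + 1(228.3) = 228.3

92.4 kmol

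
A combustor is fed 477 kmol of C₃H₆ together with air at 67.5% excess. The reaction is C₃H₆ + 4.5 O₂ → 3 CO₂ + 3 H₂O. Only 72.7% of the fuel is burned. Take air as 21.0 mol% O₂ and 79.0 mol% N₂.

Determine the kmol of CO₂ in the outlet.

Stoichiometric O₂ = 4.5 × 477 = 2146 kmol; O₂ fed = 2146 × 1.675 = 3595 kmol.
N₂ fed = 3595 × 79/21 = 13530 kmol.
Fuel reacted = 0.727 × 477 → ξ = 346.8 kmol.
Outlet (n = n₀ + ν ξ):
  C₃H₆: 477 − 1(346.8) = 130.2
  O₂: 3595 − 4.5(346.8) = 2035
  N₂: 13530 (inert)
  CO₂: 0 + 3(346.8) = 1040
  H₂O: 0 + 3(346.8) = 1040

1040 kmol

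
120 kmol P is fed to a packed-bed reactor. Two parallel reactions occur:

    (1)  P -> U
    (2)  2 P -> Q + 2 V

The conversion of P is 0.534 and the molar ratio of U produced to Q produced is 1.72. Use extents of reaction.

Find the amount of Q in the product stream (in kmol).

Conversion of P: P consumed = 0.534 × 120 = 64.08 kmol = 1ξ₁ + 2ξ₂.
Selectivity: 1ξ₁ / (1ξ₂) = 1.72 → ξ₁ = 1.72 ξ₂.
Substitute: (1·1.72 + 2) ξ₂ = 64.08 → ξ₂ = 17.23 kmol, ξ₁ = 29.63 kmol.
Outlet amounts (n = n₀ + Σ ν·ξ):
  P: 120 − 1(29.63) − 2(17.23) = 55.92
  U: 0 + 1(29.63) = 29.63
  Q: 0 + 1(17.23) = 17.23
  V: 0 + 2(17.23) = 34.45

17.2 kmol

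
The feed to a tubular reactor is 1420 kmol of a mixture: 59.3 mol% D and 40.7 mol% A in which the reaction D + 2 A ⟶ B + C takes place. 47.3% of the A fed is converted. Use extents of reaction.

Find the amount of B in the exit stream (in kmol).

137 kmol

A reacted = 0.473 × 577.9 = 273.4 kmol; ν_A = −2, so ξ = 273.4/2 = 136.7 kmol.
Outlet amounts (n = n₀ + ν ξ):
  D: 842.1 − 1(136.7) = 705.4
  A: 577.9 − 2(136.7) = 304.6
  B: 0 + 1(136.7) = 136.7
  C: 0 + 1(136.7) = 136.7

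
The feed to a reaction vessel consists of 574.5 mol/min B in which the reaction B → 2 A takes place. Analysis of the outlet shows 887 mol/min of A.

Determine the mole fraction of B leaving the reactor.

For A: n = n₀ + 2ξ → 887 = 0 + 2ξ, giving ξ = 443.5 mol/min.
Outlet amounts (n = n₀ + ν ξ):
  B: 574.5 − 1(443.5) = 131
  A: 0 + 2(443.5) = 887
Total out = 1018 mol/min; y_B = 131 / 1018 = 0.1287.

0.129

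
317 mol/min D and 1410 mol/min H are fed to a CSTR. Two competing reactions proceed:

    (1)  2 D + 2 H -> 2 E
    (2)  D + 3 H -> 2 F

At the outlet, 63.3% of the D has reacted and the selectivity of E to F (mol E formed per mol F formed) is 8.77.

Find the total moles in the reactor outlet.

Conversion of D: D consumed = 0.633 × 317 = 200.7 mol/min = 2ξ₁ + 1ξ₂.
Selectivity: 2ξ₁ / (2ξ₂) = 8.77 → ξ₁ = 8.77 ξ₂.
Substitute: (2·8.77 + 1) ξ₂ = 200.7 → ξ₂ = 10.82 mol/min, ξ₁ = 94.92 mol/min.
Outlet amounts (n = n₀ + Σ ν·ξ):
  D: 317 − 2(94.92) − 1(10.82) = 116.3
  H: 1410 − 2(94.92) − 3(10.82) = 1188
  E: 0 + 2(94.92) = 189.8
  F: 0 + 2(10.82) = 21.65
Total out = 116.3 + 1188 + 189.8 + 21.65 = 1516 mol/min.

1520 mol/min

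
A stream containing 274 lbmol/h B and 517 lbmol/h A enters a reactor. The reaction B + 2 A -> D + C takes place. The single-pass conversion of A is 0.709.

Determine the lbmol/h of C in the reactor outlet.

183 lbmol/h

A reacted = 0.709 × 517 = 366.6 lbmol/h; ν_A = −2, so ξ = 366.6/2 = 183.3 lbmol/h.
Outlet amounts (n = n₀ + ν ξ):
  B: 274 − 1(183.3) = 90.72
  A: 517 − 2(183.3) = 150.4
  D: 0 + 1(183.3) = 183.3
  C: 0 + 1(183.3) = 183.3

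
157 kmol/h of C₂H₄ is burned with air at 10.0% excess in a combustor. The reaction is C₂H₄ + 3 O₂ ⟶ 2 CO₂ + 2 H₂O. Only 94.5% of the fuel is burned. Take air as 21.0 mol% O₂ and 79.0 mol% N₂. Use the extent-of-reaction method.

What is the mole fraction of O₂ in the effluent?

0.0278

Stoichiometric O₂ = 3 × 157 = 471 kmol/h; O₂ fed = 471 × 1.100 = 518.1 kmol/h.
N₂ fed = 518.1 × 79/21 = 1949 kmol/h.
Fuel reacted = 0.945 × 157 → ξ = 148.4 kmol/h.
Outlet (n = n₀ + ν ξ):
  C₂H₄: 157 − 1(148.4) = 8.635
  O₂: 518.1 − 3(148.4) = 73.01
  N₂: 1949 (inert)
  CO₂: 0 + 2(148.4) = 296.7
  H₂O: 0 + 2(148.4) = 296.7
Total out = 2624 kmol/h; y_O₂ = 73.01 / 2624 = 0.02782.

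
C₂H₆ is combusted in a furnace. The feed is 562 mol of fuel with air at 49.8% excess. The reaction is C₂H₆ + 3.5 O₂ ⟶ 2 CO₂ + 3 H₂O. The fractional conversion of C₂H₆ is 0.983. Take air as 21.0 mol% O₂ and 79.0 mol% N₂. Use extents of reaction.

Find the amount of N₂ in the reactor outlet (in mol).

Stoichiometric O₂ = 3.5 × 562 = 1967 mol; O₂ fed = 1967 × 1.498 = 2947 mol.
N₂ fed = 2947 × 79/21 = 11080 mol.
Fuel reacted = 0.983 × 562 → ξ = 552.4 mol.
Outlet (n = n₀ + ν ξ):
  C₂H₆: 562 − 1(552.4) = 9.554
  O₂: 2947 − 3.5(552.4) = 1013
  N₂: 11080 (inert)
  CO₂: 0 + 2(552.4) = 1105
  H₂O: 0 + 3(552.4) = 1657

11100 mol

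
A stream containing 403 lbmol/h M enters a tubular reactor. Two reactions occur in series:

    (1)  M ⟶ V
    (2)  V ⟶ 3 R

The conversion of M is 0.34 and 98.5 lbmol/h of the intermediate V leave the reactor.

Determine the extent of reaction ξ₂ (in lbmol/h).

ξ₂ = 38.5 lbmol/h

Conversion of M: M consumed = 1ξ₁ = 0.34 × 403 → ξ₁ = 137 lbmol/h.
V balance: n_V = 0 + 1ξ₁ − 1ξ₂ = 98.5 → ξ₂ = (1·137 − 98.5)/1 = 38.52 lbmol/h.
Outlet amounts (n = n₀ + Σ ν·ξ):
  M: 403 − 1(137) = 266
  V: 0 + 1(137) − 1(38.52) = 98.5
  R: 0 + 3(38.52) = 115.6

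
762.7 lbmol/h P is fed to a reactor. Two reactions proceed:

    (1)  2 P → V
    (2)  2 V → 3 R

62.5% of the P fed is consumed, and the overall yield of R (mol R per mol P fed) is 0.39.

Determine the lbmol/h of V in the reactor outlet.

40 lbmol/h

Conversion of P: P consumed = 2ξ₁ = 0.625 × 762.7 → ξ₁ = 238.3 lbmol/h.
Yield of R: 3ξ₂ / 762.7 = 0.39 → ξ₂ = 99.15 lbmol/h.
Outlet amounts (n = n₀ + Σ ν·ξ):
  P: 762.7 − 2(238.3) = 286
  V: 0 + 1(238.3) − 2(99.15) = 40.04
  R: 0 + 3(99.15) = 297.5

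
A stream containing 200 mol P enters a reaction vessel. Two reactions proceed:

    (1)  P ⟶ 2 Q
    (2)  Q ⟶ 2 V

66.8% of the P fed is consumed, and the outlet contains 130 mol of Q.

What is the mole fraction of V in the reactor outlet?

0.583

Conversion of P: P consumed = 1ξ₁ = 0.668 × 200 → ξ₁ = 133.6 mol.
Q balance: n_Q = 0 + 2ξ₁ − 1ξ₂ = 130 → ξ₂ = (2·133.6 − 130)/1 = 137.2 mol.
Outlet amounts (n = n₀ + Σ ν·ξ):
  P: 200 − 1(133.6) = 66.4
  Q: 0 + 2(133.6) − 1(137.2) = 130
  V: 0 + 2(137.2) = 274.4
Total out = 470.8 mol; y_V = 274.4 / 470.8 = 0.5828.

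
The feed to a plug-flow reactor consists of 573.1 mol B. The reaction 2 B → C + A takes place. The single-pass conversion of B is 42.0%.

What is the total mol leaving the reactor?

B reacted = 0.42 × 573.1 = 240.7 mol; ν_B = −2, so ξ = 240.7/2 = 120.4 mol.
Outlet amounts (n = n₀ + ν ξ):
  B: 573.1 − 2(120.4) = 332.4
  C: 0 + 1(120.4) = 120.4
  A: 0 + 1(120.4) = 120.4
Total out = 332.4 + 120.4 + 120.4 = 573.1 mol.

573 mol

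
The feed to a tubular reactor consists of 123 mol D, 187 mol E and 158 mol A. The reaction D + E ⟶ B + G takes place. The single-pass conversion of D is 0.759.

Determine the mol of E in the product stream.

93.6 mol

D reacted = 0.759 × 123 = 93.36 mol; ν_D = −1, so ξ = 93.36/1 = 93.36 mol.
Outlet amounts (n = n₀ + ν ξ):
  D: 123 − 1(93.36) = 29.64
  E: 187 − 1(93.36) = 93.64
  B: 0 + 1(93.36) = 93.36
  G: 0 + 1(93.36) = 93.36
  A: 158 (inert)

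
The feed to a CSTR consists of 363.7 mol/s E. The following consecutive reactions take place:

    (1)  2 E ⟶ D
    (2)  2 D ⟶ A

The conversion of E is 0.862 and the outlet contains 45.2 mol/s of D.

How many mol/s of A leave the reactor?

55.8 mol/s

Conversion of E: E consumed = 2ξ₁ = 0.862 × 363.7 → ξ₁ = 156.8 mol/s.
D balance: n_D = 0 + 1ξ₁ − 2ξ₂ = 45.2 → ξ₂ = (1·156.8 − 45.2)/2 = 55.78 mol/s.
Outlet amounts (n = n₀ + Σ ν·ξ):
  E: 363.7 − 2(156.8) = 50.19
  D: 0 + 1(156.8) − 2(55.78) = 45.2
  A: 0 + 1(55.78) = 55.78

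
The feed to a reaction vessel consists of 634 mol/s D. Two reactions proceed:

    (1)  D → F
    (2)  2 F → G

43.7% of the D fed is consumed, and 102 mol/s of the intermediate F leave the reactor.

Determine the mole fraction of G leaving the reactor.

Conversion of D: D consumed = 1ξ₁ = 0.437 × 634 → ξ₁ = 277.1 mol/s.
F balance: n_F = 0 + 1ξ₁ − 2ξ₂ = 102 → ξ₂ = (1·277.1 − 102)/2 = 87.53 mol/s.
Outlet amounts (n = n₀ + Σ ν·ξ):
  D: 634 − 1(277.1) = 356.9
  F: 0 + 1(277.1) − 2(87.53) = 102
  G: 0 + 1(87.53) = 87.53
Total out = 546.5 mol/s; y_G = 87.53 / 546.5 = 0.1602.

0.16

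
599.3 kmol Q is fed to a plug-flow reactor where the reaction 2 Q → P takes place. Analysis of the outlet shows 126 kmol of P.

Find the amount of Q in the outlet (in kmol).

347 kmol

For P: n = n₀ + 1ξ → 126 = 0 + 1ξ, giving ξ = 126 kmol.
Outlet amounts (n = n₀ + ν ξ):
  Q: 599.3 − 2(126) = 347.3
  P: 0 + 1(126) = 126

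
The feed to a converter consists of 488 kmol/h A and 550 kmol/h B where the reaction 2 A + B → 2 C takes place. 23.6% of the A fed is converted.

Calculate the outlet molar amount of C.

115 kmol/h

A reacted = 0.236 × 488 = 115.2 kmol/h; ν_A = −2, so ξ = 115.2/2 = 57.58 kmol/h.
Outlet amounts (n = n₀ + ν ξ):
  A: 488 − 2(57.58) = 372.8
  B: 550 − 1(57.58) = 492.4
  C: 0 + 2(57.58) = 115.2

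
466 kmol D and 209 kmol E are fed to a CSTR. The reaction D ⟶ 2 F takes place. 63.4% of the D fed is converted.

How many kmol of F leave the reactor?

D reacted = 0.634 × 466 = 295.4 kmol; ν_D = −1, so ξ = 295.4/1 = 295.4 kmol.
Outlet amounts (n = n₀ + ν ξ):
  D: 466 − 1(295.4) = 170.6
  F: 0 + 2(295.4) = 590.9
  E: 209 (inert)

591 kmol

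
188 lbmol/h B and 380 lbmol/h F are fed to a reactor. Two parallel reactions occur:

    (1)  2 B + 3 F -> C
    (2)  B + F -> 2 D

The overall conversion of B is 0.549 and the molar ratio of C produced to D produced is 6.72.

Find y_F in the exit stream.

Conversion of B: B consumed = 0.549 × 188 = 103.2 lbmol/h = 2ξ₁ + 1ξ₂.
Selectivity: 1ξ₁ / (2ξ₂) = 6.72 → ξ₁ = 13.44 ξ₂.
Substitute: (2·13.44 + 1) ξ₂ = 103.2 → ξ₂ = 3.702 lbmol/h, ξ₁ = 49.75 lbmol/h.
Outlet amounts (n = n₀ + Σ ν·ξ):
  B: 188 − 2(49.75) − 1(3.702) = 84.79
  F: 380 − 3(49.75) − 1(3.702) = 227
  C: 0 + 1(49.75) = 49.75
  D: 0 + 2(3.702) = 7.404
Total out = 369 lbmol/h; y_F = 227 / 369 = 0.6153.

0.615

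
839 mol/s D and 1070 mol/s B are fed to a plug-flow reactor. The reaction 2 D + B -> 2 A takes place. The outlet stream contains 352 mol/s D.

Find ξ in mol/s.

For D: n = n₀ − 2ξ → 352 = 839 − 2ξ, giving ξ = 243.5 mol/s.
Outlet amounts (n = n₀ + ν ξ):
  D: 839 − 2(243.5) = 352
  B: 1070 − 1(243.5) = 826.5
  A: 0 + 2(243.5) = 487

ξ = 244 mol/s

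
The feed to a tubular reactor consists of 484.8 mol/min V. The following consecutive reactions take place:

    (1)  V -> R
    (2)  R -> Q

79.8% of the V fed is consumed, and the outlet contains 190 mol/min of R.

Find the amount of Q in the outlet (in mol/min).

197 mol/min

Conversion of V: V consumed = 1ξ₁ = 0.798 × 484.8 → ξ₁ = 386.9 mol/min.
R balance: n_R = 0 + 1ξ₁ − 1ξ₂ = 190 → ξ₂ = (1·386.9 − 190)/1 = 196.9 mol/min.
Outlet amounts (n = n₀ + Σ ν·ξ):
  V: 484.8 − 1(386.9) = 97.93
  R: 0 + 1(386.9) − 1(196.9) = 190
  Q: 0 + 1(196.9) = 196.9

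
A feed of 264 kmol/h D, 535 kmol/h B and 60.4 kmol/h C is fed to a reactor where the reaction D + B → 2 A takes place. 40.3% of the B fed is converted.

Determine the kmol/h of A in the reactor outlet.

B reacted = 0.403 × 535 = 215.6 kmol/h; ν_B = −1, so ξ = 215.6/1 = 215.6 kmol/h.
Outlet amounts (n = n₀ + ν ξ):
  D: 264 − 1(215.6) = 48.39
  B: 535 − 1(215.6) = 319.4
  A: 0 + 2(215.6) = 431.2
  C: 60.4 (inert)

431 kmol/h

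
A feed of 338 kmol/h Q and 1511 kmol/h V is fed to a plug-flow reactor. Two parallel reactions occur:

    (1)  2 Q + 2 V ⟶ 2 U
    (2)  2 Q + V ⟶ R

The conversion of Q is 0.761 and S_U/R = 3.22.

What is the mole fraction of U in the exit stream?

Conversion of Q: Q consumed = 0.761 × 338 = 257.2 kmol/h = 2ξ₁ + 2ξ₂.
Selectivity: 2ξ₁ / (1ξ₂) = 3.22 → ξ₁ = 1.61 ξ₂.
Substitute: (2·1.61 + 2) ξ₂ = 257.2 → ξ₂ = 49.28 kmol/h, ξ₁ = 79.33 kmol/h.
Outlet amounts (n = n₀ + Σ ν·ξ):
  Q: 338 − 2(79.33) − 2(49.28) = 80.78
  V: 1511 − 2(79.33) − 1(49.28) = 1303
  U: 0 + 2(79.33) = 158.7
  R: 0 + 1(49.28) = 49.28
Total out = 1592 kmol/h; y_U = 158.7 / 1592 = 0.09968.

0.0997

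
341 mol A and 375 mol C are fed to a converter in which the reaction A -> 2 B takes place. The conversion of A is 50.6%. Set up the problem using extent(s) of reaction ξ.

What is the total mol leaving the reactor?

A reacted = 0.506 × 341 = 172.5 mol; ν_A = −1, so ξ = 172.5/1 = 172.5 mol.
Outlet amounts (n = n₀ + ν ξ):
  A: 341 − 1(172.5) = 168.5
  B: 0 + 2(172.5) = 345.1
  C: 375 (inert)
Total out = 168.5 + 345.1 + 375 = 888.5 mol.

889 mol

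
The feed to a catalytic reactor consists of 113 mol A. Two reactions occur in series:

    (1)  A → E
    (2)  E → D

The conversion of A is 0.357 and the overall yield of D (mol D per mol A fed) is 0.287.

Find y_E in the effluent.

0.07

Conversion of A: A consumed = 1ξ₁ = 0.357 × 113 → ξ₁ = 40.34 mol.
Yield of D: 1ξ₂ / 113 = 0.287 → ξ₂ = 32.43 mol.
Outlet amounts (n = n₀ + Σ ν·ξ):
  A: 113 − 1(40.34) = 72.66
  E: 0 + 1(40.34) − 1(32.43) = 7.91
  D: 0 + 1(32.43) = 32.43
Total out = 113 mol; y_E = 7.91 / 113 = 0.07.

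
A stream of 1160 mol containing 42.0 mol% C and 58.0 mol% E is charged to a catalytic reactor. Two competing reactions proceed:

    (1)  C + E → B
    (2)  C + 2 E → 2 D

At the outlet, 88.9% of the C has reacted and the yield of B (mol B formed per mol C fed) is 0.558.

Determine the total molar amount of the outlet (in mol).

Yield of B: 1ξ₁ / 487.2 = 0.558 → ξ₁ = 271.9 mol.
Conversion of C: 1ξ₁ + 1ξ₂ = 0.889 × 487.2 = 433.1 → ξ₂ = 161.3 mol.
Outlet amounts (n = n₀ + Σ ν·ξ):
  C: 487.2 − 1(271.9) − 1(161.3) = 54.08
  E: 672.8 − 1(271.9) − 2(161.3) = 78.42
  B: 0 + 1(271.9) = 271.9
  D: 0 + 2(161.3) = 322.5
Total out = 54.08 + 78.42 + 271.9 + 322.5 = 726.9 mol.

727 mol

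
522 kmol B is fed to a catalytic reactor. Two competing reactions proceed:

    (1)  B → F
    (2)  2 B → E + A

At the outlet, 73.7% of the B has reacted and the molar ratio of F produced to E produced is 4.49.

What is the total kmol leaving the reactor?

522 kmol

Conversion of B: B consumed = 0.737 × 522 = 384.7 kmol = 1ξ₁ + 2ξ₂.
Selectivity: 1ξ₁ / (1ξ₂) = 4.49 → ξ₁ = 4.49 ξ₂.
Substitute: (1·4.49 + 2) ξ₂ = 384.7 → ξ₂ = 59.28 kmol, ξ₁ = 266.2 kmol.
Outlet amounts (n = n₀ + Σ ν·ξ):
  B: 522 − 1(266.2) − 2(59.28) = 137.3
  F: 0 + 1(266.2) = 266.2
  E: 0 + 1(59.28) = 59.28
  A: 0 + 1(59.28) = 59.28
Total out = 137.3 + 266.2 + 59.28 + 59.28 = 522 kmol.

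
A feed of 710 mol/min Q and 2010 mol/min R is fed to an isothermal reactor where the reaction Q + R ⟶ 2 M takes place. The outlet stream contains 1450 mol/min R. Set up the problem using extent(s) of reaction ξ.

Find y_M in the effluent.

0.412

For R: n = n₀ − 1ξ → 1450 = 2010 − 1ξ, giving ξ = 560 mol/min.
Outlet amounts (n = n₀ + ν ξ):
  Q: 710 − 1(560) = 150
  R: 2010 − 1(560) = 1450
  M: 0 + 2(560) = 1120
Total out = 2720 mol/min; y_M = 1120 / 2720 = 0.4118.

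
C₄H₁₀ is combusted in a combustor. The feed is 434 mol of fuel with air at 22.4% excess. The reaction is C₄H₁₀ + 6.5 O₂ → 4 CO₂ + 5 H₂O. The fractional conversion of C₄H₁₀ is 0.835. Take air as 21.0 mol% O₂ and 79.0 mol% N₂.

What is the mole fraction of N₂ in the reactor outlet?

0.746

Stoichiometric O₂ = 6.5 × 434 = 2821 mol; O₂ fed = 2821 × 1.224 = 3453 mol.
N₂ fed = 3453 × 79/21 = 12990 mol.
Fuel reacted = 0.835 × 434 → ξ = 362.4 mol.
Outlet (n = n₀ + ν ξ):
  C₄H₁₀: 434 − 1(362.4) = 71.61
  O₂: 3453 − 6.5(362.4) = 1097
  N₂: 12990 (inert)
  CO₂: 0 + 4(362.4) = 1450
  H₂O: 0 + 5(362.4) = 1812
Total out = 17420 mol; y_N₂ = 12990 / 17420 = 0.7457.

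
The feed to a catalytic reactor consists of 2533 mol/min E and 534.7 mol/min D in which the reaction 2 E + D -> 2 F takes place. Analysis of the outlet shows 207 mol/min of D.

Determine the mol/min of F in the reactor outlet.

655 mol/min

For D: n = n₀ − 1ξ → 207 = 534.7 − 1ξ, giving ξ = 327.7 mol/min.
Outlet amounts (n = n₀ + ν ξ):
  E: 2533 − 2(327.7) = 1878
  D: 534.7 − 1(327.7) = 207
  F: 0 + 2(327.7) = 655.4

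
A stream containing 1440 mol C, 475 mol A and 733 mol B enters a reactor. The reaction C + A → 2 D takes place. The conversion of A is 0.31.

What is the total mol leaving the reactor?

2650 mol

A reacted = 0.31 × 475 = 147.2 mol; ν_A = −1, so ξ = 147.2/1 = 147.2 mol.
Outlet amounts (n = n₀ + ν ξ):
  C: 1440 − 1(147.2) = 1293
  A: 475 − 1(147.2) = 327.8
  D: 0 + 2(147.2) = 294.5
  B: 733 (inert)
Total out = 1293 + 327.8 + 294.5 + 733 = 2648 mol.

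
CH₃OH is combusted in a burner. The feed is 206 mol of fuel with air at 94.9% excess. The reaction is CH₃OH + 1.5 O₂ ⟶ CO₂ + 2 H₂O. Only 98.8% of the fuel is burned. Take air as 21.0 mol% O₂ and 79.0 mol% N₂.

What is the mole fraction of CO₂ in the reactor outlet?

0.0641

Stoichiometric O₂ = 1.5 × 206 = 309 mol; O₂ fed = 309 × 1.949 = 602.2 mol.
N₂ fed = 602.2 × 79/21 = 2266 mol.
Fuel reacted = 0.988 × 206 → ξ = 203.5 mol.
Outlet (n = n₀ + ν ξ):
  CH₃OH: 206 − 1(203.5) = 2.472
  O₂: 602.2 − 1.5(203.5) = 296.9
  N₂: 2266 (inert)
  CO₂: 0 + 1(203.5) = 203.5
  H₂O: 0 + 2(203.5) = 407.1
Total out = 3176 mol; y_CO₂ = 203.5 / 3176 = 0.06409.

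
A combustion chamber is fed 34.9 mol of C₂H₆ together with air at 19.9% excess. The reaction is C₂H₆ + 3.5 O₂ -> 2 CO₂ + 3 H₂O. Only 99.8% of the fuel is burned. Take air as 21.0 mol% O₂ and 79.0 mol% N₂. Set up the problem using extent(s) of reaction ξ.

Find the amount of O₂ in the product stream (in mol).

24.6 mol

Stoichiometric O₂ = 3.5 × 34.9 = 122.1 mol; O₂ fed = 122.1 × 1.199 = 146.5 mol.
N₂ fed = 146.5 × 79/21 = 551 mol.
Fuel reacted = 0.998 × 34.9 → ξ = 34.83 mol.
Outlet (n = n₀ + ν ξ):
  C₂H₆: 34.9 − 1(34.83) = 0.0698
  O₂: 146.5 − 3.5(34.83) = 24.55
  N₂: 551 (inert)
  CO₂: 0 + 2(34.83) = 69.66
  H₂O: 0 + 3(34.83) = 104.5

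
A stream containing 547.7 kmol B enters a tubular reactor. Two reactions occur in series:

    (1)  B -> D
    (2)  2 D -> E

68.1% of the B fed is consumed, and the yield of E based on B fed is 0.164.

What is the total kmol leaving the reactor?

Conversion of B: B consumed = 1ξ₁ = 0.681 × 547.7 → ξ₁ = 373 kmol.
Yield of E: 1ξ₂ / 547.7 = 0.164 → ξ₂ = 89.82 kmol.
Outlet amounts (n = n₀ + Σ ν·ξ):
  B: 547.7 − 1(373) = 174.7
  D: 0 + 1(373) − 2(89.82) = 193.3
  E: 0 + 1(89.82) = 89.82
Total out = 174.7 + 193.3 + 89.82 = 457.9 kmol.

458 kmol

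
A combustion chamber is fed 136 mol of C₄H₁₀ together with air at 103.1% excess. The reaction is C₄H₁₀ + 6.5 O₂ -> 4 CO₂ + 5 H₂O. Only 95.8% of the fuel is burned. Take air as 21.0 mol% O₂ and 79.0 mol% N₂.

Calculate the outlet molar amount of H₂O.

Stoichiometric O₂ = 6.5 × 136 = 884 mol; O₂ fed = 884 × 2.031 = 1795 mol.
N₂ fed = 1795 × 79/21 = 6754 mol.
Fuel reacted = 0.958 × 136 → ξ = 130.3 mol.
Outlet (n = n₀ + ν ξ):
  C₄H₁₀: 136 − 1(130.3) = 5.712
  O₂: 1795 − 6.5(130.3) = 948.5
  N₂: 6754 (inert)
  CO₂: 0 + 4(130.3) = 521.2
  H₂O: 0 + 5(130.3) = 651.4

651 mol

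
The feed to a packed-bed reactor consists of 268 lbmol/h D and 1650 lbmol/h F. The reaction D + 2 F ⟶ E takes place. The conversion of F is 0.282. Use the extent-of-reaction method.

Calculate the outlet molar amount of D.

F reacted = 0.282 × 1650 = 465.3 lbmol/h; ν_F = −2, so ξ = 465.3/2 = 232.6 lbmol/h.
Outlet amounts (n = n₀ + ν ξ):
  D: 268 − 1(232.6) = 35.35
  F: 1650 − 2(232.6) = 1185
  E: 0 + 1(232.6) = 232.6

35.4 lbmol/h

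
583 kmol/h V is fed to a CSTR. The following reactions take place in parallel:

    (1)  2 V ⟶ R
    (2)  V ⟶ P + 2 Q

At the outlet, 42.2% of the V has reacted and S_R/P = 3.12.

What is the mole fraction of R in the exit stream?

Conversion of V: V consumed = 0.422 × 583 = 246 kmol/h = 2ξ₁ + 1ξ₂.
Selectivity: 1ξ₁ / (1ξ₂) = 3.12 → ξ₁ = 3.12 ξ₂.
Substitute: (2·3.12 + 1) ξ₂ = 246 → ξ₂ = 33.98 kmol/h, ξ₁ = 106 kmol/h.
Outlet amounts (n = n₀ + Σ ν·ξ):
  V: 583 − 2(106) − 1(33.98) = 337
  R: 0 + 1(106) = 106
  P: 0 + 1(33.98) = 33.98
  Q: 0 + 2(33.98) = 67.96
Total out = 544.9 kmol/h; y_R = 106 / 544.9 = 0.1946.

0.195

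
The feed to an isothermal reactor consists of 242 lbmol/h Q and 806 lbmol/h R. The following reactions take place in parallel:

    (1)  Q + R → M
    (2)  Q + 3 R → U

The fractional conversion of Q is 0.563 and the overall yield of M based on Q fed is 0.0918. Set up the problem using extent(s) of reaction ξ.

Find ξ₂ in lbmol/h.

ξ₂ = 114 lbmol/h

Yield of M: 1ξ₁ / 242 = 0.0918 → ξ₁ = 22.22 lbmol/h.
Conversion of Q: 1ξ₁ + 1ξ₂ = 0.563 × 242 = 136.2 → ξ₂ = 114 lbmol/h.
Outlet amounts (n = n₀ + Σ ν·ξ):
  Q: 242 − 1(22.22) − 1(114) = 105.8
  R: 806 − 1(22.22) − 3(114) = 441.7
  M: 0 + 1(22.22) = 22.22
  U: 0 + 1(114) = 114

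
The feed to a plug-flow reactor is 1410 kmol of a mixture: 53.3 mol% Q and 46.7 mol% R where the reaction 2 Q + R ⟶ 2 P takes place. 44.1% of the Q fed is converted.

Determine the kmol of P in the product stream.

Q reacted = 0.441 × 751.5 = 331.4 kmol; ν_Q = −2, so ξ = 331.4/2 = 165.7 kmol.
Outlet amounts (n = n₀ + ν ξ):
  Q: 751.5 − 2(165.7) = 420.1
  R: 658.5 − 1(165.7) = 492.8
  P: 0 + 2(165.7) = 331.4

331 kmol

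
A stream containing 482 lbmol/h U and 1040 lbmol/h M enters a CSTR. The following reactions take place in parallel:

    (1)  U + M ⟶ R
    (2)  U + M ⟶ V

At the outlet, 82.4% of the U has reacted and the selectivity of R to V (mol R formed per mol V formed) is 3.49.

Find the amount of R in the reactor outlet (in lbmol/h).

Conversion of U: U consumed = 0.824 × 482 = 397.2 lbmol/h = 1ξ₁ + 1ξ₂.
Selectivity: 1ξ₁ / (1ξ₂) = 3.49 → ξ₁ = 3.49 ξ₂.
Substitute: (1·3.49 + 1) ξ₂ = 397.2 → ξ₂ = 88.46 lbmol/h, ξ₁ = 308.7 lbmol/h.
Outlet amounts (n = n₀ + Σ ν·ξ):
  U: 482 − 1(308.7) − 1(88.46) = 84.83
  M: 1040 − 1(308.7) − 1(88.46) = 642.8
  R: 0 + 1(308.7) = 308.7
  V: 0 + 1(88.46) = 88.46

309 lbmol/h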